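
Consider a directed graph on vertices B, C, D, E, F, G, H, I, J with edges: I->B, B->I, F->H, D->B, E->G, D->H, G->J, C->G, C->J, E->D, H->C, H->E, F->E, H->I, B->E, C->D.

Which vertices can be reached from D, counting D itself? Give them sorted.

Start at D.
Its neighbours: B, H.
Then their neighbours: C, E, I.
Then next layer: G, J.
Nothing further is reachable.

B, C, D, E, G, H, I, J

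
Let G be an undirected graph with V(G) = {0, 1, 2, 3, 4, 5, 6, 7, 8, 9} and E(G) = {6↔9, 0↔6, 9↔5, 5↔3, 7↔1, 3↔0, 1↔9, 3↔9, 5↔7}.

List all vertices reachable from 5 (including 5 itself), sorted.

Start at 5.
Its neighbours: 3, 7, 9.
Then their neighbours: 0, 1, 6.
Nothing further is reachable.

0, 1, 3, 5, 6, 7, 9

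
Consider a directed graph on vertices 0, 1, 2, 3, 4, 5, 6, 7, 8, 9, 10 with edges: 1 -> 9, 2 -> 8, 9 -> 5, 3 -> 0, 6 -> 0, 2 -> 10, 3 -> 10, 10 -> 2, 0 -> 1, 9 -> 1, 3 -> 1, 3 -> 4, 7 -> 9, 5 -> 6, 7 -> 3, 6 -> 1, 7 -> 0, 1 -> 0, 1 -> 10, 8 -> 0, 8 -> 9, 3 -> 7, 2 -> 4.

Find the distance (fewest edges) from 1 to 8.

Distance 0: 1.
Distance 1: 0, 9, 10.
Distance 2: 2, 5.
Distance 3: 4, 6, 8 — contains 8.

3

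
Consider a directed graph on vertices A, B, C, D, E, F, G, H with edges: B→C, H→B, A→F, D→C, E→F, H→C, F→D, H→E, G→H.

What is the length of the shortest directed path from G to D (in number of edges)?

4

Distance 0: G.
Distance 1: H.
Distance 2: B, C, E.
Distance 3: F.
Distance 4: D — contains D.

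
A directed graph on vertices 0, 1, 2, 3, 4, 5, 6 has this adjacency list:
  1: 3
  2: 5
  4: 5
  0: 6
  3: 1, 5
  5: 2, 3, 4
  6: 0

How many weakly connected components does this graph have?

2

From 0: component {0, 6}.
From 1: component {1, 2, 3, 4, 5}.
That's 2 components.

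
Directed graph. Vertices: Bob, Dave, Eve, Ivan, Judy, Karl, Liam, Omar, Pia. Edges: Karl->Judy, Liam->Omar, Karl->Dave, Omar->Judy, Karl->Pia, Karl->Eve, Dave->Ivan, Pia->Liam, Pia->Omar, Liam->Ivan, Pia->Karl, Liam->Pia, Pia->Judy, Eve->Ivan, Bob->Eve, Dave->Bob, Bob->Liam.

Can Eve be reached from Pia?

Yes

Explore from Pia.
Distance 1: reach Judy, Karl, Liam, Omar.
Distance 2: reach Dave, Eve, Ivan.
Found Eve.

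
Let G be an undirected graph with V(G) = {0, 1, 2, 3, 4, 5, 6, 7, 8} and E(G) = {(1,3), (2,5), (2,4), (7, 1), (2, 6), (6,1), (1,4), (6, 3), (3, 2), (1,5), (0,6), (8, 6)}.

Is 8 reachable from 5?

Explore from 5.
Distance 1: reach 1, 2.
Distance 2: reach 3, 4, 6, 7.
Distance 3: reach 0, 8.
Found 8.

Yes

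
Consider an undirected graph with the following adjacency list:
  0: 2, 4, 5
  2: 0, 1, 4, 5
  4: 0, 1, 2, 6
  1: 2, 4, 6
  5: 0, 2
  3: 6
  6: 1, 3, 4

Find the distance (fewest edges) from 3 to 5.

Distance 0: 3.
Distance 1: 6.
Distance 2: 1, 4.
Distance 3: 0, 2.
Distance 4: 5 — contains 5.

4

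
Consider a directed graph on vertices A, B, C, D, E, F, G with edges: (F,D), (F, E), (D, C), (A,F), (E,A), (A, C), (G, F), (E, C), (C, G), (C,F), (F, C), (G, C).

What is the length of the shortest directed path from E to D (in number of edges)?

Distance 0: E.
Distance 1: A, C.
Distance 2: F, G.
Distance 3: D — contains D.

3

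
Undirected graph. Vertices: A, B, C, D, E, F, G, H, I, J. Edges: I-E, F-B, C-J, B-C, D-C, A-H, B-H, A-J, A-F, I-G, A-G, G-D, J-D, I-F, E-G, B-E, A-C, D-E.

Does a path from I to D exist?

Yes

Explore from I.
Distance 1: reach E, F, G.
Distance 2: reach A, B, D.
Found D.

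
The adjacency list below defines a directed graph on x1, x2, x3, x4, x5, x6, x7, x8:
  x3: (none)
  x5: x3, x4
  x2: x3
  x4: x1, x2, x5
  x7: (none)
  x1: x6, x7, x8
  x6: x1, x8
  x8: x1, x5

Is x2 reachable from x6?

Explore from x6.
Distance 1: reach x1, x8.
Distance 2: reach x5, x7.
Distance 3: reach x3, x4.
Distance 4: reach x2.
Found x2.

Yes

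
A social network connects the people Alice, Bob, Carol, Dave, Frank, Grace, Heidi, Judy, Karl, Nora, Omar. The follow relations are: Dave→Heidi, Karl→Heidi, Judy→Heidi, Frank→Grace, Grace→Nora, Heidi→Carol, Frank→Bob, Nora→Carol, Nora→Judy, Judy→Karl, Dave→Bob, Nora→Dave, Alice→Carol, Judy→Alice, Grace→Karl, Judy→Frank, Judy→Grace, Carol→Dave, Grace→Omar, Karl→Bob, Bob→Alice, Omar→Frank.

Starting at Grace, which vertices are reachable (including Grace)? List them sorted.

Alice, Bob, Carol, Dave, Frank, Grace, Heidi, Judy, Karl, Nora, Omar

Start at Grace.
Its neighbours: Karl, Nora, Omar.
Then their neighbours: Bob, Carol, Dave, Frank, Heidi, Judy.
Then next layer: Alice.
Every vertex is now reached.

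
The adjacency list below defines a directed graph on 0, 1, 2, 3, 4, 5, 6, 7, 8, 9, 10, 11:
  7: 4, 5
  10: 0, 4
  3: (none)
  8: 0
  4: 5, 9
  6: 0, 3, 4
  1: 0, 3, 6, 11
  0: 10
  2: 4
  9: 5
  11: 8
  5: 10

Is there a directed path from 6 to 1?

Explore from 6.
Distance 1: reach 0, 3, 4.
Distance 2: reach 5, 9, 10.
The search from 6 is exhausted; no directed path reaches 1.

No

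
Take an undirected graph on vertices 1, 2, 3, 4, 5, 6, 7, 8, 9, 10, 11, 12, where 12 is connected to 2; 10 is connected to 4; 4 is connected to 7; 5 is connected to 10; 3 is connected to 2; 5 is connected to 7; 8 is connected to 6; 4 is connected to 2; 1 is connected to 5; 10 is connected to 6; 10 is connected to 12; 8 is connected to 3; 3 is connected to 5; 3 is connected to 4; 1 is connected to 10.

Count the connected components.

From 1: component {1, 2, 3, 4, 5, 6, 7, 8, 10, 12}.
From 9: component {9}.
From 11: component {11}.
That's 3 components.

3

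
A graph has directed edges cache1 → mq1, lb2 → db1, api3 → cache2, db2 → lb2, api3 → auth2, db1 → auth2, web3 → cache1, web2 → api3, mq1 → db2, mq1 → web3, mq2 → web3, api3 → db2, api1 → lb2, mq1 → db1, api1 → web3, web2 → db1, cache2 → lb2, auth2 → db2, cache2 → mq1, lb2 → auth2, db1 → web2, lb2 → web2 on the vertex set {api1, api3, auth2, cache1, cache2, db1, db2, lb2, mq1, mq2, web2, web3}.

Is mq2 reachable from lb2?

Explore from lb2.
Distance 1: reach auth2, db1, web2.
Distance 2: reach api3, db2.
Distance 3: reach cache2.
Distance 4: reach mq1.
Distance 5: reach web3.
Distance 6: reach cache1.
The search from lb2 is exhausted; no directed path reaches mq2.

No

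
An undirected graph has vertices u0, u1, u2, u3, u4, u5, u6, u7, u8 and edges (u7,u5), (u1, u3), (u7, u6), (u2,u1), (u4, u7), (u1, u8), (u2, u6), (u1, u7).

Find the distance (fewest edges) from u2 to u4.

3

Distance 0: u2.
Distance 1: u1, u6.
Distance 2: u3, u7, u8.
Distance 3: u4, u5 — contains u4.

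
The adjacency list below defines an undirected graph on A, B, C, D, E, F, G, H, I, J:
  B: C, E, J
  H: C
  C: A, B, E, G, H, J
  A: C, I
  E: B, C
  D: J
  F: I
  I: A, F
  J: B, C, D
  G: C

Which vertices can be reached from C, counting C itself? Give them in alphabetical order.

A, B, C, D, E, F, G, H, I, J

Start at C.
Its neighbours: A, B, E, G, H, J.
Then their neighbours: D, I.
Then next layer: F.
Every vertex is now reached.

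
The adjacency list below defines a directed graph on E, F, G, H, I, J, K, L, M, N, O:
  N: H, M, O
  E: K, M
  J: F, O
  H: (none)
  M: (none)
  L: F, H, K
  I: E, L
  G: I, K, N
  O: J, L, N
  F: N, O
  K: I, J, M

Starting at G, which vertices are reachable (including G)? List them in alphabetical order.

Start at G.
Its neighbours: I, K, N.
Then their neighbours: E, H, J, L, M, O.
Then next layer: F.
Every vertex is now reached.

E, F, G, H, I, J, K, L, M, N, O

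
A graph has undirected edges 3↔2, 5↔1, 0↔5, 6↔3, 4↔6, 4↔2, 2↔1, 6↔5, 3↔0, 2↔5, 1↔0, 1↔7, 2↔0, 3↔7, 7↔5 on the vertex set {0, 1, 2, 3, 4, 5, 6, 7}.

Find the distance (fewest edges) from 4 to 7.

3

Distance 0: 4.
Distance 1: 2, 6.
Distance 2: 0, 1, 3, 5.
Distance 3: 7 — contains 7.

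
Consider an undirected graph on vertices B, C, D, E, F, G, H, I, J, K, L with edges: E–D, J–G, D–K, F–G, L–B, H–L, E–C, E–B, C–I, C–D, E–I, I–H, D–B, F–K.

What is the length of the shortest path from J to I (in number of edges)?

Distance 0: J.
Distance 1: G.
Distance 2: F.
Distance 3: K.
Distance 4: D.
Distance 5: B, C, E.
Distance 6: I, L — contains I.

6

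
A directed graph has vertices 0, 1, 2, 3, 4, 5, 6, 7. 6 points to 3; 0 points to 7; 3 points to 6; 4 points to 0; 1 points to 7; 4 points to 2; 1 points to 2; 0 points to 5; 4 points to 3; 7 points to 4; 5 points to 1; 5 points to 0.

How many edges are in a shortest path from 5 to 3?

4

Distance 0: 5.
Distance 1: 0, 1.
Distance 2: 2, 7.
Distance 3: 4.
Distance 4: 3 — contains 3.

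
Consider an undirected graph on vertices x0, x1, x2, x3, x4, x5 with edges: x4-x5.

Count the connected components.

5

From x0: component {x0}.
From x1: component {x1}.
From x2: component {x2}.
From x3: component {x3}.
From x4: component {x4, x5}.
That's 5 components.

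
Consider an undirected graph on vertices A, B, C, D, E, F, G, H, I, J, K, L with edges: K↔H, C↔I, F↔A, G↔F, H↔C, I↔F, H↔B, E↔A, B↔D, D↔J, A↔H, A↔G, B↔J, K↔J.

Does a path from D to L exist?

Explore from D.
Distance 1: reach B, J.
Distance 2: reach H, K.
Distance 3: reach A, C.
Distance 4: reach E, F, G, I.
The search is exhausted without reaching L; it lies in a different component.

No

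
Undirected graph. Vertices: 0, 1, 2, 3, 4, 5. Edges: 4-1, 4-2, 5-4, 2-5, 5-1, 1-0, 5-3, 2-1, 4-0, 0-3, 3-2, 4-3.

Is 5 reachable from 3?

Yes

Explore from 3.
Distance 1: reach 0, 2, 4, 5.
Found 5.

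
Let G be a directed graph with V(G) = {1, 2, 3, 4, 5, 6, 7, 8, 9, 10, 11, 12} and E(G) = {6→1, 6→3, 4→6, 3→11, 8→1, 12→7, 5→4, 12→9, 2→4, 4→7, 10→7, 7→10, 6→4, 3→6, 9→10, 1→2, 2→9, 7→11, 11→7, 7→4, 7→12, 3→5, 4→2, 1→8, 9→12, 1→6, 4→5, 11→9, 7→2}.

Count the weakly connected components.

From 1: component {1, 2, 3, 4, 5, 6, 7, 8, 9, 10, 11, 12}.
That's 1 component.

1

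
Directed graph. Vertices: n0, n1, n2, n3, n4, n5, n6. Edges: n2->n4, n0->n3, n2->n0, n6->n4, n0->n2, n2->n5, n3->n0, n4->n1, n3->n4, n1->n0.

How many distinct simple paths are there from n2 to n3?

n2→n0→n3
n2→n4→n1→n0→n3

2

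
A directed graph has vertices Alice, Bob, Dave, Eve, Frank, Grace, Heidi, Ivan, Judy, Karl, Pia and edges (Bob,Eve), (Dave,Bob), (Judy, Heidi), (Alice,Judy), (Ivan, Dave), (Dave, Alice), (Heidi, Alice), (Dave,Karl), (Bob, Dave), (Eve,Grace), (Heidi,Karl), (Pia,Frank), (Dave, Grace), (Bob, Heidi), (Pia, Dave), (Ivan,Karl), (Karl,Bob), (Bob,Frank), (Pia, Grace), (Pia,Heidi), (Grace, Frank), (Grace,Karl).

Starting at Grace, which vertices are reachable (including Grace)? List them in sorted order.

Start at Grace.
Its neighbours: Frank, Karl.
Then their neighbours: Bob.
Then next layer: Dave, Eve, Heidi.
Then next layer: Alice.
Then next layer: Judy.
Nothing further is reachable.

Alice, Bob, Dave, Eve, Frank, Grace, Heidi, Judy, Karl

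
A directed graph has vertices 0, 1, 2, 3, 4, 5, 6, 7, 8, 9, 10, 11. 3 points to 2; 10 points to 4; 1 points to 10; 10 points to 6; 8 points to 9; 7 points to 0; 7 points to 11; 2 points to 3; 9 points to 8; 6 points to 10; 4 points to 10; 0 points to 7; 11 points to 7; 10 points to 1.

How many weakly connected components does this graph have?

5

From 0: component {0, 7, 11}.
From 1: component {1, 4, 6, 10}.
From 2: component {2, 3}.
From 5: component {5}.
From 8: component {8, 9}.
That's 5 components.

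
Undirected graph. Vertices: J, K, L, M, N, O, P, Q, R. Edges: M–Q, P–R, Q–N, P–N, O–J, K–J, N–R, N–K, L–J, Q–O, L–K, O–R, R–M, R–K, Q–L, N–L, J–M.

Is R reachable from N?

Explore from N.
Distance 1: reach K, L, P, Q, R.
Found R.

Yes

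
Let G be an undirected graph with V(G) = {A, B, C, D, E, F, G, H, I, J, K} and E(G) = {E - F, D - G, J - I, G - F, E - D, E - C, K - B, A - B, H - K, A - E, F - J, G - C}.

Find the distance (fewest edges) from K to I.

6

Distance 0: K.
Distance 1: B, H.
Distance 2: A.
Distance 3: E.
Distance 4: C, D, F.
Distance 5: G, J.
Distance 6: I — contains I.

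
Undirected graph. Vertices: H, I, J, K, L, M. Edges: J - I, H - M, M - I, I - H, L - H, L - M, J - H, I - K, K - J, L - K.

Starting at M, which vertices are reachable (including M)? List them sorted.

H, I, J, K, L, M

Start at M.
Its neighbours: H, I, L.
Then their neighbours: J, K.
Every vertex is now reached.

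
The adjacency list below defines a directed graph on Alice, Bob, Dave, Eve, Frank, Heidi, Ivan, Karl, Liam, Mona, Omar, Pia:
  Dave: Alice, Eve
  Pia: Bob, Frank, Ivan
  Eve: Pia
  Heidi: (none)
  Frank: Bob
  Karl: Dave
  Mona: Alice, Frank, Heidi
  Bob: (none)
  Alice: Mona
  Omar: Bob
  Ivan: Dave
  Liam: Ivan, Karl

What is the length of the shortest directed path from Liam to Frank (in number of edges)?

Distance 0: Liam.
Distance 1: Ivan, Karl.
Distance 2: Dave.
Distance 3: Alice, Eve.
Distance 4: Mona, Pia.
Distance 5: Bob, Frank, Heidi — contains Frank.

5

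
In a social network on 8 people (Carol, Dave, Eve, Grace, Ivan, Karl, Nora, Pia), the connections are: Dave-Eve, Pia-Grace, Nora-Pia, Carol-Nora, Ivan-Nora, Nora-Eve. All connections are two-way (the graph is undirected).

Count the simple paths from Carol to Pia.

1

Carol–Nora–Pia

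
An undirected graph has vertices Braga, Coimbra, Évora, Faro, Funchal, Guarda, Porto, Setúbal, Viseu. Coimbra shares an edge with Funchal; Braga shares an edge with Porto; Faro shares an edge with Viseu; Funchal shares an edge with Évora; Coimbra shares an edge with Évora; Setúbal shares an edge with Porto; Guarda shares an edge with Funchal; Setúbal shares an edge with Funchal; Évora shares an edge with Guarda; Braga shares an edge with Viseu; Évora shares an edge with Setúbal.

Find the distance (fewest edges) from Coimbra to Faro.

Distance 0: Coimbra.
Distance 1: Évora, Funchal.
Distance 2: Guarda, Setúbal.
Distance 3: Porto.
Distance 4: Braga.
Distance 5: Viseu.
Distance 6: Faro — contains Faro.

6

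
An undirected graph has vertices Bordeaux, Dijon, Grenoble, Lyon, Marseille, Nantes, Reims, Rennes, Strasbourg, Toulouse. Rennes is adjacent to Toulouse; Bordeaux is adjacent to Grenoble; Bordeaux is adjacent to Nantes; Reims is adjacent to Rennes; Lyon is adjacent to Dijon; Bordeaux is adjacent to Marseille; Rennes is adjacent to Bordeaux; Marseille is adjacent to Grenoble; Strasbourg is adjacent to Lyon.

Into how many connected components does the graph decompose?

2

From Bordeaux: component {Bordeaux, Grenoble, Marseille, Nantes, Reims, Rennes, Toulouse}.
From Dijon: component {Dijon, Lyon, Strasbourg}.
That's 2 components.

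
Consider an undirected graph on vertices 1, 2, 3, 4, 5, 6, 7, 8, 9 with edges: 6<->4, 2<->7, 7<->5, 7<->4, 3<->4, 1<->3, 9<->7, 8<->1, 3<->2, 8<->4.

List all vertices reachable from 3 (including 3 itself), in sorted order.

1, 2, 3, 4, 5, 6, 7, 8, 9

Start at 3.
Its neighbours: 1, 2, 4.
Then their neighbours: 6, 7, 8.
Then next layer: 5, 9.
Every vertex is now reached.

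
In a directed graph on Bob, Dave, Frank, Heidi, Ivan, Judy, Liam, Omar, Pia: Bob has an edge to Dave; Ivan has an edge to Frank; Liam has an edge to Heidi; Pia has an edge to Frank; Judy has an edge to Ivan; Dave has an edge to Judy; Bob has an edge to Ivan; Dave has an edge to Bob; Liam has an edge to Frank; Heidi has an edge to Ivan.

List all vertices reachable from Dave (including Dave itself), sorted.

Bob, Dave, Frank, Ivan, Judy

Start at Dave.
Its neighbours: Bob, Judy.
Then their neighbours: Ivan.
Then next layer: Frank.
Nothing further is reachable.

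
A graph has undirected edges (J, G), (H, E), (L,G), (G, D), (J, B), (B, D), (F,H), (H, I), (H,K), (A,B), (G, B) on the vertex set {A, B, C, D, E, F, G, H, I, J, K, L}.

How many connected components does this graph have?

3

From A: component {A, B, D, G, J, L}.
From C: component {C}.
From E: component {E, F, H, I, K}.
That's 3 components.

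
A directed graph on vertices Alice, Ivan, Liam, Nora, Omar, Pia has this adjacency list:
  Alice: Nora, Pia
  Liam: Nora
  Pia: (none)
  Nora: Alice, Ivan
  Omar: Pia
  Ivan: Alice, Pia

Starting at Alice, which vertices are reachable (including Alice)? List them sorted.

Alice, Ivan, Nora, Pia

Start at Alice.
Its neighbours: Nora, Pia.
Then their neighbours: Ivan.
Nothing further is reachable.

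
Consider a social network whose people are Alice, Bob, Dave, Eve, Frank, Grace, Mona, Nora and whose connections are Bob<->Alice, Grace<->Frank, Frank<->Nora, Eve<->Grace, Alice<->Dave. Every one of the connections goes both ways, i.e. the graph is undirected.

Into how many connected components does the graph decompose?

From Alice: component {Alice, Bob, Dave}.
From Eve: component {Eve, Frank, Grace, Nora}.
From Mona: component {Mona}.
That's 3 components.

3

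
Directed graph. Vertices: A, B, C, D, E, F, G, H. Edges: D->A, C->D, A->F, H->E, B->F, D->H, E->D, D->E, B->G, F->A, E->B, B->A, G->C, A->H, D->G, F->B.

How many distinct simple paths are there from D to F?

D→A→F
D→A→H→E→B→F
D→E→B→A→F
D→E→B→F
D→H→E→B→A→F
D→H→E→B→F

6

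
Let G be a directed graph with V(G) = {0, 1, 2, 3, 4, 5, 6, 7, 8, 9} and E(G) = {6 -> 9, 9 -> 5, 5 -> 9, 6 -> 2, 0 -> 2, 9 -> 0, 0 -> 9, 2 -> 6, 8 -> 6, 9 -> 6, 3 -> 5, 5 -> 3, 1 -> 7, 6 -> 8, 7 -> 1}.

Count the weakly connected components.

3

From 0: component {0, 2, 3, 5, 6, 8, 9}.
From 1: component {1, 7}.
From 4: component {4}.
That's 3 components.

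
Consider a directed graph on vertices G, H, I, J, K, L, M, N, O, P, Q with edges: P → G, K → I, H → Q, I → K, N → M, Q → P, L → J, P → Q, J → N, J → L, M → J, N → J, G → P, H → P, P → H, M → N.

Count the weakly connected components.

From G: component {G, H, P, Q}.
From I: component {I, K}.
From J: component {J, L, M, N}.
From O: component {O}.
That's 4 components.

4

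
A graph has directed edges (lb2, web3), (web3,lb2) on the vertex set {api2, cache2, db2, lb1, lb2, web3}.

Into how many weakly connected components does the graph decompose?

5

From api2: component {api2}.
From cache2: component {cache2}.
From db2: component {db2}.
From lb1: component {lb1}.
From lb2: component {lb2, web3}.
That's 5 components.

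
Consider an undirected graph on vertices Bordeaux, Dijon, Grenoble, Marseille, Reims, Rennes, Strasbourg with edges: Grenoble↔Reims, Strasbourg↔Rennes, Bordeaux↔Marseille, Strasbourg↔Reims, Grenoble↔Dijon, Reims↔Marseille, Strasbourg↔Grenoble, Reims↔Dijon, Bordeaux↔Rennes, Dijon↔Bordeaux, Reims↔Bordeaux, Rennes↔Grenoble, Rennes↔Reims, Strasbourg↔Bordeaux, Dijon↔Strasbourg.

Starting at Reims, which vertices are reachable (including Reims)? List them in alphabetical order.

Bordeaux, Dijon, Grenoble, Marseille, Reims, Rennes, Strasbourg

Start at Reims.
Its neighbours: Bordeaux, Dijon, Grenoble, Marseille, Rennes, Strasbourg.
Every vertex is now reached.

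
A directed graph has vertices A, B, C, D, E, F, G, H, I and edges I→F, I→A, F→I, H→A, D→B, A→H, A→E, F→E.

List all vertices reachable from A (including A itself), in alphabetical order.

Start at A.
Its neighbours: E, H.
Nothing further is reachable.

A, E, H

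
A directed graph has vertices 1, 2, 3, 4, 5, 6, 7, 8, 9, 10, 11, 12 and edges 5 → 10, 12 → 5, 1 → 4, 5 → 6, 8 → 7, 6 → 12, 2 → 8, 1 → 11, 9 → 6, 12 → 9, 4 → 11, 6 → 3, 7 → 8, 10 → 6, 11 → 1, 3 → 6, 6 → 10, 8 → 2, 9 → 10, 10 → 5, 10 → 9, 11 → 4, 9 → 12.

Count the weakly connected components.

3

From 1: component {1, 4, 11}.
From 2: component {2, 7, 8}.
From 3: component {3, 5, 6, 9, 10, 12}.
That's 3 components.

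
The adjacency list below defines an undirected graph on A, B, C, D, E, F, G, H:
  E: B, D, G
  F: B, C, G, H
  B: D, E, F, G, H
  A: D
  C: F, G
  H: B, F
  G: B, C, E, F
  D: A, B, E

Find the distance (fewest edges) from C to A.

Distance 0: C.
Distance 1: F, G.
Distance 2: B, E, H.
Distance 3: D.
Distance 4: A — contains A.

4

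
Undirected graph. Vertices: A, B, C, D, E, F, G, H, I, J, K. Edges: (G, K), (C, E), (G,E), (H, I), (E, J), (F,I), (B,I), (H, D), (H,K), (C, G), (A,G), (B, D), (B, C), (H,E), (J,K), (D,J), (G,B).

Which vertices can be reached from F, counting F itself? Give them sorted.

A, B, C, D, E, F, G, H, I, J, K

Start at F.
Its neighbours: I.
Then their neighbours: B, H.
Then next layer: C, D, E, G, K.
Then next layer: A, J.
Every vertex is now reached.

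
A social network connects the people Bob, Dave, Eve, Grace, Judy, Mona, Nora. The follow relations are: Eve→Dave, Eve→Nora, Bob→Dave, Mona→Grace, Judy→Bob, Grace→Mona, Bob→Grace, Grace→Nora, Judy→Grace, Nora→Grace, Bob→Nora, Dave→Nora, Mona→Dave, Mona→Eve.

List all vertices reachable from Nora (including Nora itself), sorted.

Start at Nora.
Its neighbours: Grace.
Then their neighbours: Mona.
Then next layer: Dave, Eve.
Nothing further is reachable.

Dave, Eve, Grace, Mona, Nora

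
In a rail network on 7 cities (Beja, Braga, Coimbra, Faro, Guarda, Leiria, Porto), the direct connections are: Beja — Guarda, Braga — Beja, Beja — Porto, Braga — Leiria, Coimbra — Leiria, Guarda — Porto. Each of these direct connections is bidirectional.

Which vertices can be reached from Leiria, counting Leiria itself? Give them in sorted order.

Beja, Braga, Coimbra, Guarda, Leiria, Porto

Start at Leiria.
Its neighbours: Braga, Coimbra.
Then their neighbours: Beja.
Then next layer: Guarda, Porto.
Nothing further is reachable.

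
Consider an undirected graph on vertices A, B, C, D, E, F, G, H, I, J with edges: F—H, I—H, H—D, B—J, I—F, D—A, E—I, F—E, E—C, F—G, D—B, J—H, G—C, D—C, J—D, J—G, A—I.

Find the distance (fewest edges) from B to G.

2

Distance 0: B.
Distance 1: D, J.
Distance 2: A, C, G, H — contains G.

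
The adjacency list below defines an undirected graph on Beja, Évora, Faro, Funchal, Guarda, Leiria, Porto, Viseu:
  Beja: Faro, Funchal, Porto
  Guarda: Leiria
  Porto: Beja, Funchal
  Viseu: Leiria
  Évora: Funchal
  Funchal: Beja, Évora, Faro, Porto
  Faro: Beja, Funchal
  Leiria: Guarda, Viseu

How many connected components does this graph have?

From Beja: component {Beja, Évora, Faro, Funchal, Porto}.
From Guarda: component {Guarda, Leiria, Viseu}.
That's 2 components.

2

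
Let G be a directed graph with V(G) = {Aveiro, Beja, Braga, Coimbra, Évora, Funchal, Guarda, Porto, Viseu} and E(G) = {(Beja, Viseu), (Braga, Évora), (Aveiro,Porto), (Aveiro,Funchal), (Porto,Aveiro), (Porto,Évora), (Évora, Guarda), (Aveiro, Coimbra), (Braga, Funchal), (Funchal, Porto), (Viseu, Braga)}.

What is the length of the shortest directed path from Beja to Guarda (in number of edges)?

Distance 0: Beja.
Distance 1: Viseu.
Distance 2: Braga.
Distance 3: Évora, Funchal.
Distance 4: Guarda, Porto — contains Guarda.

4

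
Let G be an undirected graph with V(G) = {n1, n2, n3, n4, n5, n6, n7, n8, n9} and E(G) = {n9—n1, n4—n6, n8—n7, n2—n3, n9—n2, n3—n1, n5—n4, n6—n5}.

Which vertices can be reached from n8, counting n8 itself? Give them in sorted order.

Start at n8.
Its neighbours: n7.
Nothing further is reachable.

n7, n8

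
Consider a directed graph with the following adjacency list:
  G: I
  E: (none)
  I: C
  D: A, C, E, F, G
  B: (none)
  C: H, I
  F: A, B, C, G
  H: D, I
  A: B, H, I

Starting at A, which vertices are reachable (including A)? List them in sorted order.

A, B, C, D, E, F, G, H, I

Start at A.
Its neighbours: B, H, I.
Then their neighbours: C, D.
Then next layer: E, F, G.
Every vertex is now reached.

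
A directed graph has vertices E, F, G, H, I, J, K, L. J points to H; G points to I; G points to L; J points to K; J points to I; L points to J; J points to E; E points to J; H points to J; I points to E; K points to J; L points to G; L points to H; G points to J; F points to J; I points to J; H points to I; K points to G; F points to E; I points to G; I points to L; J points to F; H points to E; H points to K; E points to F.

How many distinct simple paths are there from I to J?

I→E→F→J
I→E→J
I→G→J
I→G→L→H→E→F→J
I→G→L→H→E→J
I→G→L→H→J
I→G→L→H→K→J
I→G→L→J
... and 8 more.

16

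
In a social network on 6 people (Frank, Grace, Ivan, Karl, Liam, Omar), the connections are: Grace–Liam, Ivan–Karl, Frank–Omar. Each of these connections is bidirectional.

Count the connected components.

3

From Frank: component {Frank, Omar}.
From Grace: component {Grace, Liam}.
From Ivan: component {Ivan, Karl}.
That's 3 components.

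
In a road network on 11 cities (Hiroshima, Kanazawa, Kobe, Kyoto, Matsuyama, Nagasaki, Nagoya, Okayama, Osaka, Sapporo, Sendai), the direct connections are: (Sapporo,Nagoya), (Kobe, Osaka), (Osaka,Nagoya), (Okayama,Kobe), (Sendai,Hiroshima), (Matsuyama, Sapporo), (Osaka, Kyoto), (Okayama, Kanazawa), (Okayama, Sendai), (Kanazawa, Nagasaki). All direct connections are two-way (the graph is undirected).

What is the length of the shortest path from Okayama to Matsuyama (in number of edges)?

5

Distance 0: Okayama.
Distance 1: Kanazawa, Kobe, Sendai.
Distance 2: Hiroshima, Nagasaki, Osaka.
Distance 3: Kyoto, Nagoya.
Distance 4: Sapporo.
Distance 5: Matsuyama — contains Matsuyama.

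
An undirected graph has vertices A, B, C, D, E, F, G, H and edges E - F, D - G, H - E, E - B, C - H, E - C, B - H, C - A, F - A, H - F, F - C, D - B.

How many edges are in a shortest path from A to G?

Distance 0: A.
Distance 1: C, F.
Distance 2: E, H.
Distance 3: B.
Distance 4: D.
Distance 5: G — contains G.

5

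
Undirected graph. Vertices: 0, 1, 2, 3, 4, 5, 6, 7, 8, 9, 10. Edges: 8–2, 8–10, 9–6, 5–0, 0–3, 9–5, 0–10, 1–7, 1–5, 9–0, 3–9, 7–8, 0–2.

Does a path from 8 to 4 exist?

No

Explore from 8.
Distance 1: reach 2, 7, 10.
Distance 2: reach 0, 1.
Distance 3: reach 3, 5, 9.
Distance 4: reach 6.
The search is exhausted without reaching 4; it lies in a different component.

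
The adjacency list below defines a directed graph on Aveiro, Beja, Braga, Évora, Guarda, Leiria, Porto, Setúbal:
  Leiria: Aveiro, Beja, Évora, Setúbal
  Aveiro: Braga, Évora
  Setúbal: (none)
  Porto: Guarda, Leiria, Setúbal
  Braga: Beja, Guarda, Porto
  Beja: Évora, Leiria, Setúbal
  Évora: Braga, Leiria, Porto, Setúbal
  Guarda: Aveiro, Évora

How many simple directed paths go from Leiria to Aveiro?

7

Leiria→Aveiro
Leiria→Beja→Évora→Braga→Guarda→Aveiro
Leiria→Beja→Évora→Braga→Porto→Guarda→Aveiro
Leiria→Beja→Évora→Porto→Guarda→Aveiro
Leiria→Évora→Braga→Guarda→Aveiro
Leiria→Évora→Braga→Porto→Guarda→Aveiro
Leiria→Évora→Porto→Guarda→Aveiro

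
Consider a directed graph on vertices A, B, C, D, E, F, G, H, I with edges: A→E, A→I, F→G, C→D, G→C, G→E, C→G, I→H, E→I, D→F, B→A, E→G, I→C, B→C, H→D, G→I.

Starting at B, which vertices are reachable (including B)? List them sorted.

A, B, C, D, E, F, G, H, I

Start at B.
Its neighbours: A, C.
Then their neighbours: D, E, G, I.
Then next layer: F, H.
Every vertex is now reached.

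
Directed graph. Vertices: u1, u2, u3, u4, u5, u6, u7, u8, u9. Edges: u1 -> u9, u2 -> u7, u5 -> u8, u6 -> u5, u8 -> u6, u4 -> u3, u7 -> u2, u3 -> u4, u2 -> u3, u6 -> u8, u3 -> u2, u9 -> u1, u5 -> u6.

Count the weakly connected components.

3

From u1: component {u1, u9}.
From u2: component {u2, u3, u4, u7}.
From u5: component {u5, u6, u8}.
That's 3 components.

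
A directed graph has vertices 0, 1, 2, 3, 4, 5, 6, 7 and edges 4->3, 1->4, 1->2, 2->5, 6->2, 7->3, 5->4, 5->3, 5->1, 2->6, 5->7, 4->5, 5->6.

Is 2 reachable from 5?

Yes

Explore from 5.
Distance 1: reach 1, 3, 4, 6, 7.
Distance 2: reach 2.
Found 2.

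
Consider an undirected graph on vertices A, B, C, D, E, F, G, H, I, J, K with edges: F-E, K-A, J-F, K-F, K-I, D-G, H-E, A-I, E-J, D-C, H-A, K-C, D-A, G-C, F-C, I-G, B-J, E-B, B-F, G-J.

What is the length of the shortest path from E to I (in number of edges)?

3

Distance 0: E.
Distance 1: B, F, H, J.
Distance 2: A, C, G, K.
Distance 3: D, I — contains I.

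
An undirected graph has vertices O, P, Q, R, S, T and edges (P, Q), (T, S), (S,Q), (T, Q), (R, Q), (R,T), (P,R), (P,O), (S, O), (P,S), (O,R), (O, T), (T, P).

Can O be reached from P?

Explore from P.
Distance 1: reach O, Q, R, S, T.
Found O.

Yes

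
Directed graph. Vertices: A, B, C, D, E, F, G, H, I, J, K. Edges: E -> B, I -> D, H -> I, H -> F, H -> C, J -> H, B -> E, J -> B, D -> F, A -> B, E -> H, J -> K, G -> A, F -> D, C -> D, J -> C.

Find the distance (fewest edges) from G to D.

6

Distance 0: G.
Distance 1: A.
Distance 2: B.
Distance 3: E.
Distance 4: H.
Distance 5: C, F, I.
Distance 6: D — contains D.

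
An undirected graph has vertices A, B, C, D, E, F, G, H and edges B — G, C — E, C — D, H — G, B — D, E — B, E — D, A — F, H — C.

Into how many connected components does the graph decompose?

2

From A: component {A, F}.
From B: component {B, C, D, E, G, H}.
That's 2 components.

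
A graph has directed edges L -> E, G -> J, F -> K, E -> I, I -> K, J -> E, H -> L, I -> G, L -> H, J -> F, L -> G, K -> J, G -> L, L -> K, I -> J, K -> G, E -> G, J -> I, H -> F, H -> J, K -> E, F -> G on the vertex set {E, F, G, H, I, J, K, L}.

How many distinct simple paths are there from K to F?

15

K→E→G→J→F
K→E→G→L→H→F
K→E→G→L→H→J→F
K→E→I→G→J→F
K→E→I→G→L→H→F
K→E→I→G→L→H→J→F
K→E→I→J→F
K→G→J→F
K→G→L→E→I→J→F
K→G→L→H→F
K→G→L→H→J→F
K→J→E→G→L→H→F
K→J→E→I→G→L→H→F
K→J→F
K→J→I→G→L→H→F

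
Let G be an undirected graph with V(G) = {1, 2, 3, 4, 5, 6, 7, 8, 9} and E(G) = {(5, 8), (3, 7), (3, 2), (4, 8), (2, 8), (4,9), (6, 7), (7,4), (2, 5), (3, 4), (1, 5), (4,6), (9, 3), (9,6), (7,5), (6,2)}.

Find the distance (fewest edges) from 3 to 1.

3

Distance 0: 3.
Distance 1: 2, 4, 7, 9.
Distance 2: 5, 6, 8.
Distance 3: 1 — contains 1.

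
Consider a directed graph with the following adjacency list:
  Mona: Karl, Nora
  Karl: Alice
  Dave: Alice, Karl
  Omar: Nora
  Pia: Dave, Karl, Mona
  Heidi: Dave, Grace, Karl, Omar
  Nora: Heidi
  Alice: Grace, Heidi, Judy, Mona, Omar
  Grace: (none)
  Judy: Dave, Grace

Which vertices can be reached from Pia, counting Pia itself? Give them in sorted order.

Start at Pia.
Its neighbours: Dave, Karl, Mona.
Then their neighbours: Alice, Nora.
Then next layer: Grace, Heidi, Judy, Omar.
Every vertex is now reached.

Alice, Dave, Grace, Heidi, Judy, Karl, Mona, Nora, Omar, Pia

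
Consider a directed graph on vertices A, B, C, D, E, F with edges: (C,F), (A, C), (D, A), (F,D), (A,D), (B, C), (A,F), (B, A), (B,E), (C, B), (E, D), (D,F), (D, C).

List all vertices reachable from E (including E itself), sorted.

Start at E.
Its neighbours: D.
Then their neighbours: A, C, F.
Then next layer: B.
Every vertex is now reached.

A, B, C, D, E, F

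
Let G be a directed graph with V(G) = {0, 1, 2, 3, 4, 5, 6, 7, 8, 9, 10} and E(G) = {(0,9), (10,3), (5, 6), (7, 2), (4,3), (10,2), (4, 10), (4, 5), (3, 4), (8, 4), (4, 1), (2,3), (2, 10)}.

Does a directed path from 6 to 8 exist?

6 has no outgoing edges, so nothing is reachable from it.

No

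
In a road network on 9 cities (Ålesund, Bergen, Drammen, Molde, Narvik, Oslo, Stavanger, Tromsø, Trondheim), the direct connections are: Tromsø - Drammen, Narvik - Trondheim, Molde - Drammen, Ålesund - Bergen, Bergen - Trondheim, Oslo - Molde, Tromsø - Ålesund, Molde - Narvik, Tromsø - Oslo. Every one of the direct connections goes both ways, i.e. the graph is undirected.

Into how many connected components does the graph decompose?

From Ålesund: component {Ålesund, Bergen, Drammen, Molde, Narvik, Oslo, Tromsø, Trondheim}.
From Stavanger: component {Stavanger}.
That's 2 components.

2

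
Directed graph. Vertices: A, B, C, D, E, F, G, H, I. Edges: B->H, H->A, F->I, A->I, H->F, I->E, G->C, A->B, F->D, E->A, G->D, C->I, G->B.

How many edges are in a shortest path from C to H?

5

Distance 0: C.
Distance 1: I.
Distance 2: E.
Distance 3: A.
Distance 4: B.
Distance 5: H — contains H.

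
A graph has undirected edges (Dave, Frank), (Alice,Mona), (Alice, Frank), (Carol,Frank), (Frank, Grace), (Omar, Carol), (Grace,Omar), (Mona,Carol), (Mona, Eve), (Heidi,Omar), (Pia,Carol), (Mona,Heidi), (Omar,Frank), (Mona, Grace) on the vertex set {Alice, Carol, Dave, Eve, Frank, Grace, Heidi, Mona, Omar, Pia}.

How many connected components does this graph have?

From Alice: component {Alice, Carol, Dave, Eve, Frank, Grace, Heidi, Mona, Omar, Pia}.
That's 1 component.

1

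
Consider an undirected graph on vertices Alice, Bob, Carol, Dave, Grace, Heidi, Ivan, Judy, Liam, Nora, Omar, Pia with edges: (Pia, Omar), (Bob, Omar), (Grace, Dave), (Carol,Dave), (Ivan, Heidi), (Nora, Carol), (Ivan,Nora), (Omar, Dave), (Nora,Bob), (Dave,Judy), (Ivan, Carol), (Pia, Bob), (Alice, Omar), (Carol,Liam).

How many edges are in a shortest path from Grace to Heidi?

4

Distance 0: Grace.
Distance 1: Dave.
Distance 2: Carol, Judy, Omar.
Distance 3: Alice, Bob, Ivan, Liam, Nora, Pia.
Distance 4: Heidi — contains Heidi.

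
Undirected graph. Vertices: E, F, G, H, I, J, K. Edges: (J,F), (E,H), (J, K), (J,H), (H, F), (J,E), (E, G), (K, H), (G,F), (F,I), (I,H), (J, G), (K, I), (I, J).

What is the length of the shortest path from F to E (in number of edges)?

2

Distance 0: F.
Distance 1: G, H, I, J.
Distance 2: E, K — contains E.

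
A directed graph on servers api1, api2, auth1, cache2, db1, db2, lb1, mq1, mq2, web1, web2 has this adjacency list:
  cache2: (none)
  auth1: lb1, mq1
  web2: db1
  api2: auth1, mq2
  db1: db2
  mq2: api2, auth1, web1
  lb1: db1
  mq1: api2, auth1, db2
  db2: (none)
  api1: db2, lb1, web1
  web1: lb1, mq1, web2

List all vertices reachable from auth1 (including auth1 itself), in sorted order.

api2, auth1, db1, db2, lb1, mq1, mq2, web1, web2

Start at auth1.
Its neighbours: lb1, mq1.
Then their neighbours: api2, db1, db2.
Then next layer: mq2.
Then next layer: web1.
Then next layer: web2.
Nothing further is reachable.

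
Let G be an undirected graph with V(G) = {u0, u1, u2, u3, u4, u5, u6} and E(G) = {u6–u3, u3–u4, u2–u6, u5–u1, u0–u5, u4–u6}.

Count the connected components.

2

From u0: component {u0, u1, u5}.
From u2: component {u2, u3, u4, u6}.
That's 2 components.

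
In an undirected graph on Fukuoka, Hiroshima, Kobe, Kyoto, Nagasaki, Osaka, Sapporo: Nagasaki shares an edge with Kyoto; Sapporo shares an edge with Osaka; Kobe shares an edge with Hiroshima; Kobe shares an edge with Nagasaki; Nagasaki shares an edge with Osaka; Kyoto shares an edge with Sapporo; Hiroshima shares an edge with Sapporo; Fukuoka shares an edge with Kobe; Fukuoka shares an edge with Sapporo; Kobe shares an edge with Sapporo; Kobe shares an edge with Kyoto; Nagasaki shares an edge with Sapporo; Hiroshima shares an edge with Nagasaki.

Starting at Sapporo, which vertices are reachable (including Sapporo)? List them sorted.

Fukuoka, Hiroshima, Kobe, Kyoto, Nagasaki, Osaka, Sapporo

Start at Sapporo.
Its neighbours: Fukuoka, Hiroshima, Kobe, Kyoto, Nagasaki, Osaka.
Every vertex is now reached.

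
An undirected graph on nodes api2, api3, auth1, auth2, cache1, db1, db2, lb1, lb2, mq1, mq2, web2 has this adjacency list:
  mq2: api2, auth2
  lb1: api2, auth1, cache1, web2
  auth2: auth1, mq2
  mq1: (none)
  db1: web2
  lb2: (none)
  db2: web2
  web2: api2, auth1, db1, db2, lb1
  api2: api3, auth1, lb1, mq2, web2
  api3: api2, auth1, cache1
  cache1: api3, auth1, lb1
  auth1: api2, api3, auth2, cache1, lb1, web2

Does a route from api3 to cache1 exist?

Explore from api3.
Distance 1: reach api2, auth1, cache1.
Found cache1.

Yes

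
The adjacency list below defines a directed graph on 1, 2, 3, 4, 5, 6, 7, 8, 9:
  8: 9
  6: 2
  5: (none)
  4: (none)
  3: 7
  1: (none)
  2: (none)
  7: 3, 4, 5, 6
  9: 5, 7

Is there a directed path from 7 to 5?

Explore from 7.
Distance 1: reach 3, 4, 5, 6.
Found 5.

Yes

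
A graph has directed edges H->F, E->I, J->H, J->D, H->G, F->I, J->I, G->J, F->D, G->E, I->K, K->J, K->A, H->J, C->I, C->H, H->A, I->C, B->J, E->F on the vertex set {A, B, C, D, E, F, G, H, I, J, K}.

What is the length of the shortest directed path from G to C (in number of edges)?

3

Distance 0: G.
Distance 1: E, J.
Distance 2: D, F, H, I.
Distance 3: A, C, K — contains C.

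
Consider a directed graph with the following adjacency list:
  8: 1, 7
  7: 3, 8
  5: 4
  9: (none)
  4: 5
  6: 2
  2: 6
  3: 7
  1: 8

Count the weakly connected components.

4

From 1: component {1, 3, 7, 8}.
From 2: component {2, 6}.
From 4: component {4, 5}.
From 9: component {9}.
That's 4 components.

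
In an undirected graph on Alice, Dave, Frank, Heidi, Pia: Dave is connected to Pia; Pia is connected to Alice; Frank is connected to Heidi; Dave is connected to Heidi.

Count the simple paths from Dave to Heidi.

Dave–Heidi

1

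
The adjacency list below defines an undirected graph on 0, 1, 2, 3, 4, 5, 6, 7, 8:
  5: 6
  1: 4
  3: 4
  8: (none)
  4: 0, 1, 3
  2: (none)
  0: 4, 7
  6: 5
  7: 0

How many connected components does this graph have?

4

From 0: component {0, 1, 3, 4, 7}.
From 2: component {2}.
From 5: component {5, 6}.
From 8: component {8}.
That's 4 components.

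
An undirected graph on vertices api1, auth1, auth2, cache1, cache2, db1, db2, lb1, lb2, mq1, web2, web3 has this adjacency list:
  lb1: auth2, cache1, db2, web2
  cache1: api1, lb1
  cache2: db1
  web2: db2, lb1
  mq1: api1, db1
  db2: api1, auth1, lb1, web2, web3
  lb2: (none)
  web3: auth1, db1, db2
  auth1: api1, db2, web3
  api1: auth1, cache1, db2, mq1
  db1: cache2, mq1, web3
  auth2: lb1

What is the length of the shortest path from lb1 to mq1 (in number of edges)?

3

Distance 0: lb1.
Distance 1: auth2, cache1, db2, web2.
Distance 2: api1, auth1, web3.
Distance 3: db1, mq1 — contains mq1.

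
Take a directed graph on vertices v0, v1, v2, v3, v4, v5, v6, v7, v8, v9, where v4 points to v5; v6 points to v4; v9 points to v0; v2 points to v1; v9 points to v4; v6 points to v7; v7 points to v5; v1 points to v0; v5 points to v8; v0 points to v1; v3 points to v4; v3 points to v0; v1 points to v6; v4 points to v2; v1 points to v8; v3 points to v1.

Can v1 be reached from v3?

Yes

Explore from v3.
Distance 1: reach v0, v1, v4.
Found v1.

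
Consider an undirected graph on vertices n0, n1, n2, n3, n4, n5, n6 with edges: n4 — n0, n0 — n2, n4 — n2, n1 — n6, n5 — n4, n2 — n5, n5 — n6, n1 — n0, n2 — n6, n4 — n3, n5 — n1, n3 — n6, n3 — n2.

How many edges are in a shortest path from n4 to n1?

Distance 0: n4.
Distance 1: n0, n2, n3, n5.
Distance 2: n1, n6 — contains n1.

2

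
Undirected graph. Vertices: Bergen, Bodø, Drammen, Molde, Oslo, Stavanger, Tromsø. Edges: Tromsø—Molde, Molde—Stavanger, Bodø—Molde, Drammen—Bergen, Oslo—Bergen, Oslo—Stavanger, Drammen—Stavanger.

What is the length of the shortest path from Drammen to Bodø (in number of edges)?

Distance 0: Drammen.
Distance 1: Bergen, Stavanger.
Distance 2: Molde, Oslo.
Distance 3: Bodø, Tromsø — contains Bodø.

3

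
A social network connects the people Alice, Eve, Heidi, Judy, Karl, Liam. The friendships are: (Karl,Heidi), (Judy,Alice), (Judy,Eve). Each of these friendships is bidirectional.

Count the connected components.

3

From Alice: component {Alice, Eve, Judy}.
From Heidi: component {Heidi, Karl}.
From Liam: component {Liam}.
That's 3 components.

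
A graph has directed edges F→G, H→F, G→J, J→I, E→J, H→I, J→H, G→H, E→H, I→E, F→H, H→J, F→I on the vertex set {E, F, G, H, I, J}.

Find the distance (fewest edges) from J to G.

Distance 0: J.
Distance 1: H, I.
Distance 2: E, F.
Distance 3: G — contains G.

3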